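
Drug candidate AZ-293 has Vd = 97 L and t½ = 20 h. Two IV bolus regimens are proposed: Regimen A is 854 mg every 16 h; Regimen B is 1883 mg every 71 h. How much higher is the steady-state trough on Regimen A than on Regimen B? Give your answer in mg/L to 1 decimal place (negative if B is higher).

10.1 mg/L

Regimen A: f = (1/2)^(16/20) ≈ 0.5743; Cmin,ss = (854/97)·f/(1−f) ≈ 11.877 mg/L.
Regimen B: f = (1/2)^(71/20) ≈ 0.0854; Cmin,ss = (1883/97)·f/(1−f) ≈ 1.813 mg/L.
Difference ≈ 11.877 − 1.813 ≈ 10.064 mg/L.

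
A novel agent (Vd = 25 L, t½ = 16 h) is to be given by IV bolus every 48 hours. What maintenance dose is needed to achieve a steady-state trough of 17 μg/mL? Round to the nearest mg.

τ/t½ = 48/16 ≈ 3, so f = (1/2)^(48/16) ≈ 0.125000.
Cmin,ss = (D/Vd)·f/(1−f), so D = Cmin,ss·Vd·(1−f)/f.
D = 17 × 25 × (1−f)/f ≈ 17 × 25 × 7.00000 ≈ 2975.00 mg.

2975 mg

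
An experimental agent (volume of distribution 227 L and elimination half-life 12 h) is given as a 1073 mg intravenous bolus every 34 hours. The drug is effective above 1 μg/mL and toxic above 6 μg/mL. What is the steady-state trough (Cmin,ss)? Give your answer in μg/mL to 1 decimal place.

0.8 μg/mL

Over one 34-h interval, 34/12 ≈ 2.8333 half-lives elapse, leaving f ≈ 0.1403 of each dose.
Each bolus raises the concentration by D/Vd = 1073/227 ≈ 4.727 μg/mL.
Steady-state trough Cmin,ss = C₀·f/(1−f) ≈ 4.727 × 0.1403/0.8597 ≈ 0.771 μg/mL.
Trough 0.8 μg/mL vs MEC 1 μg/mL: subtherapeutic.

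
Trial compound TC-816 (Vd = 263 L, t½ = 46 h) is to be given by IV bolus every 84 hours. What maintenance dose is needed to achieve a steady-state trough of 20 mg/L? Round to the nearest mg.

τ/t½ = 84/46 ≈ 1.8261, so f = (1/2)^(84/46) ≈ 0.282029.
Cmin,ss = (D/Vd)·f/(1−f), so D = Cmin,ss·Vd·(1−f)/f.
D = 20 × 263 × (1−f)/f ≈ 20 × 263 × 2.54573 ≈ 13390.54 mg.

13391 mg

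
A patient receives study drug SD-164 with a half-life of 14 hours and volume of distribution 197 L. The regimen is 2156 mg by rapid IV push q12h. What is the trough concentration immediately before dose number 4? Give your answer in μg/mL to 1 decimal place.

f = (1/2)^(τ/t½) = (1/2)^(12/14) ≈ 0.5520.
C₀ = D/Vd = 2156/197 ≈ 10.944 μg/mL.
Before the 4th dose, 3 doses have been given. Superposition: Cmin = C₀·(f + f² + … + f^3).
≈ 10.944 × (0.5520 + 0.3047 + 0.1682) ≈ 10.944 × 1.0249 ≈ 11.217 μg/mL.

11.2 μg/mL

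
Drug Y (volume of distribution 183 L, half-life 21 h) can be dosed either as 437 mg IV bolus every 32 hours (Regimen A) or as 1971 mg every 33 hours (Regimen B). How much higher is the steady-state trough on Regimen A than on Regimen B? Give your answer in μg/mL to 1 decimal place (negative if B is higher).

-4.2 μg/mL

Regimen A: f = (1/2)^(32/21) ≈ 0.3478; Cmin,ss = (437/183)·f/(1−f) ≈ 1.273 μg/mL.
Regimen B: f = (1/2)^(33/21) ≈ 0.3365; Cmin,ss = (1971/183)·f/(1−f) ≈ 5.462 μg/mL.
Difference ≈ 1.273 − 5.462 ≈ -4.189 μg/mL.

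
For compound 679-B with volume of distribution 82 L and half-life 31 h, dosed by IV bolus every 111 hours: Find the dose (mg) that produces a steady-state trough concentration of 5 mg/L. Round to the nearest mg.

τ/t½ = 111/31 ≈ 3.5806, so f = (1/2)^(111/31) ≈ 0.083583.
Cmin,ss = (D/Vd)·f/(1−f), so D = Cmin,ss·Vd·(1−f)/f.
D = 5 × 82 × (1−f)/f ≈ 5 × 82 × 10.96416 ≈ 4495.31 mg.

4495 mg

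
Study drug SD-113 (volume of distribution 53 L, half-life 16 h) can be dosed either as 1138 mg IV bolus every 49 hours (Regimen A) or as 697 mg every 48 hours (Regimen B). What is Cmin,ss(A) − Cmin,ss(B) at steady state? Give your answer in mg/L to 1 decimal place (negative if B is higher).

Regimen A: f = (1/2)^(49/16) ≈ 0.1197; Cmin,ss = (1138/53)·f/(1−f) ≈ 2.920 mg/L.
Regimen B: f = (1/2)^(48/16) ≈ 0.1250; Cmin,ss = (697/53)·f/(1−f) ≈ 1.879 mg/L.
Difference ≈ 2.920 − 1.879 ≈ 1.041 mg/L.

1.0 mg/L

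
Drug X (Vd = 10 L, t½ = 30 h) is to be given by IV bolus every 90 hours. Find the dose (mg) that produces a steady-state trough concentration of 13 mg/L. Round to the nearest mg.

910 mg

τ/t½ = 90/30 ≈ 3, so f = (1/2)^(90/30) ≈ 0.125000.
Cmin,ss = (D/Vd)·f/(1−f), so D = Cmin,ss·Vd·(1−f)/f.
D = 13 × 10 × (1−f)/f ≈ 13 × 10 × 7.00000 ≈ 910.00 mg.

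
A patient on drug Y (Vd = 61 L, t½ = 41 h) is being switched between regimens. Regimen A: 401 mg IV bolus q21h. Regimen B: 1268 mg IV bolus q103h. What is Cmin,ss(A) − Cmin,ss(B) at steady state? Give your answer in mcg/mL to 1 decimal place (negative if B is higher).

11.0 mcg/mL

Regimen A: f = (1/2)^(21/41) ≈ 0.7012; Cmin,ss = (401/61)·f/(1−f) ≈ 15.427 mcg/mL.
Regimen B: f = (1/2)^(103/41) ≈ 0.1753; Cmin,ss = (1268/61)·f/(1−f) ≈ 4.419 mcg/mL.
Difference ≈ 15.427 − 4.419 ≈ 11.008 mcg/mL.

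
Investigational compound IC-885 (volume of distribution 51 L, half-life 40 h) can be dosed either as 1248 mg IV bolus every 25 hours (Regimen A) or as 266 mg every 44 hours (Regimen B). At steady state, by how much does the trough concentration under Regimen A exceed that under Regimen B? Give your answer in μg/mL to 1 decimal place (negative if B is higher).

Regimen A: f = (1/2)^(25/40) ≈ 0.6484; Cmin,ss = (1248/51)·f/(1−f) ≈ 45.127 μg/mL.
Regimen B: f = (1/2)^(44/40) ≈ 0.4665; Cmin,ss = (266/51)·f/(1−f) ≈ 4.561 μg/mL.
Difference ≈ 45.127 − 4.561 ≈ 40.566 μg/mL.

40.6 μg/mL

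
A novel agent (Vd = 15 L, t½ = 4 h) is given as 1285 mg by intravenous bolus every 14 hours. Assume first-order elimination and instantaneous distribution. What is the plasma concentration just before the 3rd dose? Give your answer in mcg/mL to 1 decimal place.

8.2 mcg/mL

f = (1/2)^(τ/t½) = (1/2)^(14/4) ≈ 0.0884.
C₀ = D/Vd = 1285/15 ≈ 85.667 mcg/mL.
Before the 3rd dose, 2 doses have been given. Superposition: Cmin = C₀·(f + f²).
≈ 85.667 × (0.0884 + 0.0078) ≈ 85.667 × 0.0962 ≈ 8.241 mcg/mL.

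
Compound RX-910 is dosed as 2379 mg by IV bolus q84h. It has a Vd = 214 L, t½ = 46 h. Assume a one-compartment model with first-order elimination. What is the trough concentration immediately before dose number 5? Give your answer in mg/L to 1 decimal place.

f = (1/2)^(τ/t½) = (1/2)^(84/46) ≈ 0.2820.
C₀ = D/Vd = 2379/214 ≈ 11.117 mg/L.
Before the 5th dose, 4 doses have been given. Superposition: Cmin = C₀·(f + f² + … + f^4).
≈ 11.117 × (0.2820 + 0.0795 + 0.0224 + 0.0063) ≈ 11.117 × 0.3902 ≈ 4.338 mg/L.

4.3 mg/L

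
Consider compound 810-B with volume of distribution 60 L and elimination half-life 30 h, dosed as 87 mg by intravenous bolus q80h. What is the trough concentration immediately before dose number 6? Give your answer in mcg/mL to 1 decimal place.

f = (1/2)^(τ/t½) = (1/2)^(80/30) ≈ 0.1575.
C₀ = D/Vd = 87/60 ≈ 1.450 mcg/mL.
Before the 6th dose, 5 doses have been given. Superposition: Cmin = C₀·(f + f² + … + f^5).
≈ 1.450 × (0.1575 + 0.0248 + 0.0039 + 0.0006 + 0.0001) ≈ 1.450 × 0.1869 ≈ 0.271 mcg/mL.

0.3 mcg/mL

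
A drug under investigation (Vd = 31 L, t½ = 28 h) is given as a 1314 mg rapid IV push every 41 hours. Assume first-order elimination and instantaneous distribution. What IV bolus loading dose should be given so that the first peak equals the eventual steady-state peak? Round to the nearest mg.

2061 mg

f = (1/2)^(41/28) ≈ 0.362415; accumulation ratio R = 1/(1−f) ≈ 1.56842.
Loading dose to hit Cmax,ss on first dose: D_load = D_maint·R ≈ 1314 × 1.56842 ≈ 2060.90 mg.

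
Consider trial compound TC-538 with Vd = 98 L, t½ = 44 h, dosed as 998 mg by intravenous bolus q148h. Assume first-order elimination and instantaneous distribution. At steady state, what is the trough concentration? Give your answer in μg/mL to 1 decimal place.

k = ln2/t½ = ln2/44 ≈ 0.015753 h⁻¹; fraction remaining f = e^(−kτ) = e^(−0.015753×148) ≈ 0.0972.
Each bolus raises the concentration by D/Vd = 998/98 ≈ 10.184 μg/mL.
Steady-state trough Cmin,ss = C₀·f/(1−f) ≈ 10.184 × 0.0972/0.9028 ≈ 1.096 μg/mL.

1.1 μg/mL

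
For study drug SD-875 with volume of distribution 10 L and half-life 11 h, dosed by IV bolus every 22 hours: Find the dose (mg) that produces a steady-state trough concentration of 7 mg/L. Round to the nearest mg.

210 mg

τ/t½ = 22/11 ≈ 2, so f = (1/2)^(22/11) ≈ 0.250000.
Cmin,ss = (D/Vd)·f/(1−f), so D = Cmin,ss·Vd·(1−f)/f.
D = 7 × 10 × (1−f)/f ≈ 7 × 10 × 3.00000 ≈ 210.00 mg.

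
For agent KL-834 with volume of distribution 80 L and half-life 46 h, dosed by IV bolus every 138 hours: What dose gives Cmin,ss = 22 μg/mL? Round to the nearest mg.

τ/t½ = 138/46 ≈ 3, so f = (1/2)^(138/46) ≈ 0.125000.
Cmin,ss = (D/Vd)·f/(1−f), so D = Cmin,ss·Vd·(1−f)/f.
D = 22 × 80 × (1−f)/f ≈ 22 × 80 × 7.00000 ≈ 12320.00 mg.

12320 mg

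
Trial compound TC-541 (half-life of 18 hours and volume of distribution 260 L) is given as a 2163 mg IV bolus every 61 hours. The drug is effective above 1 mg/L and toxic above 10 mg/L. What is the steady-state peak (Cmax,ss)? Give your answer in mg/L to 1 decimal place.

τ/t½ = 61/18 ≈ 3.3889, so fraction remaining f = (1/2)^(61/18) ≈ 0.0955.
At steady state, accumulation factor R = 1/(1 − e^(−kτ)) ≈ 1.1056.
Each bolus raises the concentration by D/Vd = 2163/260 ≈ 8.319 mg/L.
Steady-state peak Cmax,ss = C₀·R ≈ 8.319 × 1.1056 ≈ 9.197 mg/L.
Peak 9.2 mg/L vs MTC 10 mg/L: below toxic threshold.

9.2 mg/L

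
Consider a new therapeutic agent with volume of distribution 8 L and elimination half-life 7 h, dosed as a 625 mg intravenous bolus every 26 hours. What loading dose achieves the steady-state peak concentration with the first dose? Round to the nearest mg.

677 mg

f = (1/2)^(26/7) ≈ 0.076188; accumulation ratio R = 1/(1−f) ≈ 1.08247.
Loading dose to hit Cmax,ss on first dose: D_load = D_maint·R ≈ 625 × 1.08247 ≈ 676.54 mg.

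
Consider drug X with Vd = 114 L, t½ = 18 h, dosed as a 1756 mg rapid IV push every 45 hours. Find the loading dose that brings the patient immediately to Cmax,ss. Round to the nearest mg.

2133 mg

f = (1/2)^(45/18) ≈ 0.176777; accumulation ratio R = 1/(1−f) ≈ 1.21474.
Loading dose to hit Cmax,ss on first dose: D_load = D_maint·R ≈ 1756 × 1.21474 ≈ 2133.08 mg.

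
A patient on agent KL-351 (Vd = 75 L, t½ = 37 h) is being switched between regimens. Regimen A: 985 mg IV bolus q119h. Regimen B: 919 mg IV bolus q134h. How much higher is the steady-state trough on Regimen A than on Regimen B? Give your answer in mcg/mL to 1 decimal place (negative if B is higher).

Regimen A: f = (1/2)^(119/37) ≈ 0.1076; Cmin,ss = (985/75)·f/(1−f) ≈ 1.584 mcg/mL.
Regimen B: f = (1/2)^(134/37) ≈ 0.0812; Cmin,ss = (919/75)·f/(1−f) ≈ 1.083 mcg/mL.
Difference ≈ 1.584 − 1.083 ≈ 0.501 mcg/mL.

0.5 mcg/mL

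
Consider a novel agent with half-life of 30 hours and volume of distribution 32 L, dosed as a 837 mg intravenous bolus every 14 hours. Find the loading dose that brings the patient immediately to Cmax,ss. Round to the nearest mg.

f = (1/2)^(14/30) ≈ 0.723635; accumulation ratio R = 1/(1−f) ≈ 3.61840.
Loading dose to hit Cmax,ss on first dose: D_load = D_maint·R ≈ 837 × 3.61840 ≈ 3028.60 mg.

3029 mg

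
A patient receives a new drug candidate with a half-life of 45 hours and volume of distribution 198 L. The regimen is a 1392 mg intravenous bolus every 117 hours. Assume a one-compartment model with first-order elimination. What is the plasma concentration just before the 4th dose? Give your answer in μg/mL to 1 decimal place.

1.4 μg/mL

f = (1/2)^(τ/t½) = (1/2)^(117/45) ≈ 0.1649.
C₀ = D/Vd = 1392/198 ≈ 7.030 μg/mL.
Before the 4th dose, 3 doses have been given. Superposition: Cmin = C₀·(f + f² + … + f^3).
≈ 7.030 × (0.1649 + 0.0272 + 0.0045) ≈ 7.030 × 0.1966 ≈ 1.382 μg/mL.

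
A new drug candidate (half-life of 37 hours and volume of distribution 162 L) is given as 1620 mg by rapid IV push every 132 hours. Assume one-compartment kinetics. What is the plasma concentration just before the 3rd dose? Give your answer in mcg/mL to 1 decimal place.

0.9 mcg/mL

f = (1/2)^(τ/t½) = (1/2)^(132/37) ≈ 0.0843.
C₀ = D/Vd = 1620/162 ≈ 10.000 mcg/mL.
Before the 3rd dose, 2 doses have been given. Superposition: Cmin = C₀·(f + f²).
≈ 10.000 × (0.0843 + 0.0071) ≈ 10.000 × 0.0914 ≈ 0.914 mcg/mL.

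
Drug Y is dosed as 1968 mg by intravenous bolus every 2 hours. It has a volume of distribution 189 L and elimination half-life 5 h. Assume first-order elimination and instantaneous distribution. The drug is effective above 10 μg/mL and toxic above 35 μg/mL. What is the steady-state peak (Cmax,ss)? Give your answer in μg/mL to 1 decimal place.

Over one 2-h interval, 2/5 ≈ 0.4 half-lives elapse, leaving f ≈ 0.7579 of each dose.
At steady state, accumulation factor R = 1/(1 − e^(−kτ)) ≈ 4.1305.
Each bolus raises the concentration by D/Vd = 1968/189 ≈ 10.413 μg/mL.
Cmax,ss = C₀/(1 − f) ≈ 10.413/0.2421 ≈ 43.011 μg/mL.
Peak 43.0 μg/mL vs MTC 35 μg/mL: exceeds toxic threshold.

43.0 μg/mL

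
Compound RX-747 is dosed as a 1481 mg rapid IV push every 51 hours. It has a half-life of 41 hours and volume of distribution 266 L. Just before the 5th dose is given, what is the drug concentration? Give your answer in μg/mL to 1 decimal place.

f = (1/2)^(τ/t½) = (1/2)^(51/41) ≈ 0.4222.
C₀ = D/Vd = 1481/266 ≈ 5.568 μg/mL.
Before the 5th dose, 4 doses have been given. Superposition: Cmin = C₀·(f + f² + … + f^4).
≈ 5.568 × (0.4222 + 0.1783 + 0.0753 + 0.0318) ≈ 5.568 × 0.7076 ≈ 3.940 μg/mL.

3.9 μg/mL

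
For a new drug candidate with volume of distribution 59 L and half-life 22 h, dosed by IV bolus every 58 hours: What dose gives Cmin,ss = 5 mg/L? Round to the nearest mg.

τ/t½ = 58/22 ≈ 2.6364, so f = (1/2)^(58/22) ≈ 0.160833.
Cmin,ss = (D/Vd)·f/(1−f), so D = Cmin,ss·Vd·(1−f)/f.
D = 5 × 59 × (1−f)/f ≈ 5 × 59 × 5.21763 ≈ 1539.20 mg.

1539 mg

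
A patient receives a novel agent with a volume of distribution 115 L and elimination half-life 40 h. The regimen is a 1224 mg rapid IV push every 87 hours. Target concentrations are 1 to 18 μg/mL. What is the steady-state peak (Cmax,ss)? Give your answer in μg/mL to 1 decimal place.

13.7 μg/mL

Over one 87-h interval, 87/40 ≈ 2.175 half-lives elapse, leaving f ≈ 0.2214 of each dose.
Accumulation ratio R = 1/(1 − f) ≈ 1/0.7786 ≈ 1.2844.
Single-dose peak C₀ = D/Vd = 1224/115 ≈ 10.643 μg/mL.
Steady-state peak Cmax,ss = C₀·R ≈ 10.643 × 1.2844 ≈ 13.670 μg/mL.
Peak 13.7 μg/mL vs MTC 18 μg/mL: below toxic threshold.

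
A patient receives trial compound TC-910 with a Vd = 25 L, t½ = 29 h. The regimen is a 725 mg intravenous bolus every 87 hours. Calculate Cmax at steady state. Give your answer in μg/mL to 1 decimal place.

The dosing interval is 3 half-lives, so f = 2^(−3) = 0.125.
Accumulation ratio R = 1/(1 − f) = 1/0.875 = 8/7.
Single-dose peak C₀ = D/Vd = 725/25 = 29 μg/mL.
Steady-state peak Cmax,ss = C₀·R = 29 × 8/7 ≈ 33.143 μg/mL.

33.1 μg/mL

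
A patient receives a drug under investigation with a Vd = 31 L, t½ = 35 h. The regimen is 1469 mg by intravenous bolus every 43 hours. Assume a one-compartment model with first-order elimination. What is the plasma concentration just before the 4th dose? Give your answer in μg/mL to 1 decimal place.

32.5 μg/mL

f = (1/2)^(τ/t½) = (1/2)^(43/35) ≈ 0.4267.
C₀ = D/Vd = 1469/31 ≈ 47.387 μg/mL.
Before the 4th dose, 3 doses have been given. Superposition: Cmin = C₀·(f + f² + … + f^3).
≈ 47.387 × (0.4267 + 0.1821 + 0.0777) ≈ 47.387 × 0.6865 ≈ 32.531 μg/mL.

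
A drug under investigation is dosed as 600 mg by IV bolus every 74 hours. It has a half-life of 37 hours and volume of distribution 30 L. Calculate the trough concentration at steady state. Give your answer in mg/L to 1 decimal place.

6.7 mg/L

The dosing interval is 2 half-lives, so f = 2^(−2) = 0.25.
At steady state, R = 1/(1 − 0.25) = 4/3.
Single-dose peak C₀ = D/Vd = 600/30 = 20 mg/L.
Steady-state peak Cmax,ss = C₀·R = 20 × 4/3 ≈ 26.667 mg/L.
Steady-state trough Cmin,ss = Cmax,ss·f ≈ 26.667 × 0.25 ≈ 6.667 mg/L.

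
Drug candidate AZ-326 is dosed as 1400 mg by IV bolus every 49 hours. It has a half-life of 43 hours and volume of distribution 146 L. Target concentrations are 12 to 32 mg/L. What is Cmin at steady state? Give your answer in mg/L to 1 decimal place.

Over one 49-h interval, 49/43 ≈ 1.1395 half-lives elapse, leaving f ≈ 0.4539 of each dose.
Each bolus raises the concentration by D/Vd = 1400/146 ≈ 9.589 mg/L.
Steady-state trough Cmin,ss = C₀·f/(1−f) ≈ 9.589 × 0.4539/0.5461 ≈ 7.970 mg/L.
Trough 8.0 mg/L vs MEC 12 mg/L: subtherapeutic.

8.0 mg/L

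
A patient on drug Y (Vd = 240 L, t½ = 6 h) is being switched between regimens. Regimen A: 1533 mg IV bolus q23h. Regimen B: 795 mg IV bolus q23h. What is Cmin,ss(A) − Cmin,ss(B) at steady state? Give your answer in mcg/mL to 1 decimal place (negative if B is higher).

0.2 mcg/mL

Regimen A: f = (1/2)^(23/6) ≈ 0.0702; Cmin,ss = (1533/240)·f/(1−f) ≈ 0.482 mcg/mL.
Regimen B: f = (1/2)^(23/6) ≈ 0.0702; Cmin,ss = (795/240)·f/(1−f) ≈ 0.250 mcg/mL.
Difference ≈ 0.482 − 0.250 ≈ 0.232 mcg/mL.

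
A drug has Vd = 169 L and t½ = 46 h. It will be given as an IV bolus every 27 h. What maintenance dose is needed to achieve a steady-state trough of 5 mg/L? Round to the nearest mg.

424 mg

τ/t½ = 27/46 ≈ 0.58696, so f = (1/2)^(27/46) ≈ 0.665746.
Cmin,ss = (D/Vd)·f/(1−f), so D = Cmin,ss·Vd·(1−f)/f.
D = 5 × 169 × (1−f)/f ≈ 5 × 169 × 0.50207 ≈ 424.25 mg.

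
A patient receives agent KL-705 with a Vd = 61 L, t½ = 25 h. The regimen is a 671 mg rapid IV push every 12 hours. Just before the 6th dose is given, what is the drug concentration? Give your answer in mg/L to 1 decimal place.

f = (1/2)^(τ/t½) = (1/2)^(12/25) ≈ 0.7170.
C₀ = D/Vd = 671/61 ≈ 11.000 mg/L.
Before the 6th dose, 5 doses have been given. Superposition: Cmin = C₀·(f + f² + … + f^5).
≈ 11.000 × (0.7170 + 0.5141 + 0.3686 + 0.2643 + 0.1895) ≈ 11.000 × 2.0535 ≈ 22.588 mg/L.

22.6 mg/L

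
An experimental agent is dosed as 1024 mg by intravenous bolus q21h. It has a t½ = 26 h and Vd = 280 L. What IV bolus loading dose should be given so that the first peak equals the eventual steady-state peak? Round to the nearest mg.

2389 mg

f = (1/2)^(21/26) ≈ 0.571295; accumulation ratio R = 1/(1−f) ≈ 2.33261.
Loading dose to hit Cmax,ss on first dose: D_load = D_maint·R ≈ 1024 × 2.33261 ≈ 2388.59 mg.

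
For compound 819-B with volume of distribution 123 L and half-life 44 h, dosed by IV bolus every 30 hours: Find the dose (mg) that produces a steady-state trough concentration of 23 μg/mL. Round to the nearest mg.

τ/t½ = 30/44 ≈ 0.68182, so f = (1/2)^(30/44) ≈ 0.623379.
Cmin,ss = (D/Vd)·f/(1−f), so D = Cmin,ss·Vd·(1−f)/f.
D = 23 × 123 × (1−f)/f ≈ 23 × 123 × 0.60416 ≈ 1709.17 mg.

1709 mg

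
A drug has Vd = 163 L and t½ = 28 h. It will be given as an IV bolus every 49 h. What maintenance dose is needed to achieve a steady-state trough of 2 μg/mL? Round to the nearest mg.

τ/t½ = 49/28 ≈ 1.75, so f = (1/2)^(49/28) ≈ 0.297302.
Cmin,ss = (D/Vd)·f/(1−f), so D = Cmin,ss·Vd·(1−f)/f.
D = 2 × 163 × (1−f)/f ≈ 2 × 163 × 2.36358 ≈ 770.53 mg.

771 mg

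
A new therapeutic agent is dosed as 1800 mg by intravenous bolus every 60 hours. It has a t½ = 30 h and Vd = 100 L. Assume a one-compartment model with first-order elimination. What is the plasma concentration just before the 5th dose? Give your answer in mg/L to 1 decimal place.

6.0 mg/L

f = (1/2)^(τ/t½) = (1/2)^(60/30) ≈ 0.2500.
C₀ = D/Vd = 1800/100 ≈ 18.000 mg/L.
Before the 5th dose, 4 doses have been given. Superposition: Cmin = C₀·(f + f² + … + f^4).
≈ 18.000 × (0.2500 + 0.0625 + 0.0156 + 0.0039) ≈ 18.000 × 0.3320 ≈ 5.976 mg/L.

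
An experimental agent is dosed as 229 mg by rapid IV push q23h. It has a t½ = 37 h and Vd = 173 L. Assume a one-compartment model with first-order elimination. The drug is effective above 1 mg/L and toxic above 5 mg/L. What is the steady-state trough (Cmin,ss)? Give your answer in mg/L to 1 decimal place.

2.5 mg/L

Over one 23-h interval, 23/37 ≈ 0.62162 half-lives elapse, leaving f ≈ 0.6499 of each dose.
Each bolus raises the concentration by D/Vd = 229/173 ≈ 1.324 mg/L.
Steady-state trough Cmin,ss = C₀·f/(1−f) ≈ 1.324 × 0.6499/0.3501 ≈ 2.458 mg/L.
Trough 2.5 mg/L vs MEC 1 mg/L: adequate.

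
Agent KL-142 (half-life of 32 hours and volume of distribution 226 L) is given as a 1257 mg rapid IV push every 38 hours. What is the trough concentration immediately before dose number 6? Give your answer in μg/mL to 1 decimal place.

4.3 μg/mL

f = (1/2)^(τ/t½) = (1/2)^(38/32) ≈ 0.4391.
C₀ = D/Vd = 1257/226 ≈ 5.562 μg/mL.
Before the 6th dose, 5 doses have been given. Superposition: Cmin = C₀·(f + f² + … + f^5).
≈ 5.562 × (0.4391 + 0.1928 + 0.0847 + 0.0372 + 0.0163) ≈ 5.562 × 0.7701 ≈ 4.283 μg/mL.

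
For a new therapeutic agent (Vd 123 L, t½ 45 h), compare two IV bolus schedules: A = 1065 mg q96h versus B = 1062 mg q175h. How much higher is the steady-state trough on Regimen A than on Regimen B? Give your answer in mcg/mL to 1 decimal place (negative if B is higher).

1.9 mcg/mL

Regimen A: f = (1/2)^(96/45) ≈ 0.2279; Cmin,ss = (1065/123)·f/(1−f) ≈ 2.556 mcg/mL.
Regimen B: f = (1/2)^(175/45) ≈ 0.0675; Cmin,ss = (1062/123)·f/(1−f) ≈ 0.625 mcg/mL.
Difference ≈ 2.556 − 0.625 ≈ 1.931 mcg/mL.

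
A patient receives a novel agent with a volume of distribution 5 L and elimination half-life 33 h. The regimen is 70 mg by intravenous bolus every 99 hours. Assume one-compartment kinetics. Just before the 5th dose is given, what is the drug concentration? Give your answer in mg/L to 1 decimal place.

2.0 mg/L

f = (1/2)^(τ/t½) = (1/2)^(99/33) ≈ 0.1250.
C₀ = D/Vd = 70/5 ≈ 14.000 mg/L.
Before the 5th dose, 4 doses have been given. Superposition: Cmin = C₀·(f + f² + … + f^4).
≈ 14.000 × (0.1250 + 0.0156 + 0.0020 + 0.0002) ≈ 14.000 × 0.1428 ≈ 1.999 mg/L.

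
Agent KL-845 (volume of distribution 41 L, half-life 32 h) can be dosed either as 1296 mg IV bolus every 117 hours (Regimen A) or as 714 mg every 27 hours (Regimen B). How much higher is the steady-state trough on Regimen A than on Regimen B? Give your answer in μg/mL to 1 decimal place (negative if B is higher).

Regimen A: f = (1/2)^(117/32) ≈ 0.0793; Cmin,ss = (1296/41)·f/(1−f) ≈ 2.723 μg/mL.
Regimen B: f = (1/2)^(27/32) ≈ 0.5572; Cmin,ss = (714/41)·f/(1−f) ≈ 21.914 μg/mL.
Difference ≈ 2.723 − 21.914 ≈ -19.191 μg/mL.

-19.2 μg/mL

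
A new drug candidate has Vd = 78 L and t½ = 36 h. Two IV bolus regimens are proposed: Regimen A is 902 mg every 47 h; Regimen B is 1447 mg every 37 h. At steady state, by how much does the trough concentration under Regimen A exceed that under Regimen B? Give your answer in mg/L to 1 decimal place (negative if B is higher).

Regimen A: f = (1/2)^(47/36) ≈ 0.4046; Cmin,ss = (902/78)·f/(1−f) ≈ 7.858 mg/L.
Regimen B: f = (1/2)^(37/36) ≈ 0.4905; Cmin,ss = (1447/78)·f/(1−f) ≈ 17.859 mg/L.
Difference ≈ 7.858 − 17.859 ≈ -10.001 mg/L.

-10.0 mg/L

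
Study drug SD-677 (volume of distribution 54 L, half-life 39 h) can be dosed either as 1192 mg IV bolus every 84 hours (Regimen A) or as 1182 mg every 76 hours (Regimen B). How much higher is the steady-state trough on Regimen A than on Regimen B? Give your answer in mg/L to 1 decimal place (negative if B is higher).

Regimen A: f = (1/2)^(84/39) ≈ 0.2247; Cmin,ss = (1192/54)·f/(1−f) ≈ 6.398 mg/L.
Regimen B: f = (1/2)^(76/39) ≈ 0.2590; Cmin,ss = (1182/54)·f/(1−f) ≈ 7.651 mg/L.
Difference ≈ 6.398 − 7.651 ≈ -1.253 mg/L.

-1.3 mg/L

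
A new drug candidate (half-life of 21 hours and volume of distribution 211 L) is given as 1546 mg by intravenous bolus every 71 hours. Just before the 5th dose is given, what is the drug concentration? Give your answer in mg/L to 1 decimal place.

0.8 mg/L

f = (1/2)^(τ/t½) = (1/2)^(71/21) ≈ 0.0960.
C₀ = D/Vd = 1546/211 ≈ 7.327 mg/L.
Before the 5th dose, 4 doses have been given. Superposition: Cmin = C₀·(f + f² + … + f^4).
≈ 7.327 × (0.0960 + 0.0092 + 0.0009 + 0.0001) ≈ 7.327 × 0.1062 ≈ 0.778 mg/L.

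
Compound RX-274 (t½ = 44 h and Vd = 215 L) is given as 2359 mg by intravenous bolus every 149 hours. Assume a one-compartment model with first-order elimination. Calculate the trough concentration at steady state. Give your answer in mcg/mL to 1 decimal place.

1.2 mcg/mL

Over one 149-h interval, 149/44 ≈ 3.3864 half-lives elapse, leaving f ≈ 0.0956 of each dose.
Accumulation ratio R = 1/(1 − f) ≈ 1/0.9044 ≈ 1.1057.
Single-dose peak C₀ = D/Vd = 2359/215 ≈ 10.972 mcg/mL.
Cmax,ss = C₀/(1 − f) ≈ 10.972/0.9044 ≈ 12.132 mcg/mL.
One interval later, Cmin,ss = Cmax,ss·e^(−kτ) ≈ 12.132 × 0.0956 ≈ 1.160 mcg/mL.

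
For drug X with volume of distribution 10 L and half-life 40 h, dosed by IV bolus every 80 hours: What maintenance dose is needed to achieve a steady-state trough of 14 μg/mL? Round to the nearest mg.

τ/t½ = 80/40 ≈ 2, so f = (1/2)^(80/40) ≈ 0.250000.
Cmin,ss = (D/Vd)·f/(1−f), so D = Cmin,ss·Vd·(1−f)/f.
D = 14 × 10 × (1−f)/f ≈ 14 × 10 × 3.00000 ≈ 420.00 mg.

420 mg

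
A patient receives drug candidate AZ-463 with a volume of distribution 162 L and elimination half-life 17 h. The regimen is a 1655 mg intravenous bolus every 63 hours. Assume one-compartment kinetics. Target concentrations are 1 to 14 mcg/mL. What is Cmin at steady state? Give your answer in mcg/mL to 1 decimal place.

k = ln2/t½ = ln2/17 ≈ 0.040773 h⁻¹; fraction remaining f = e^(−kτ) = e^(−0.040773×63) ≈ 0.0766.
Accumulation ratio R = 1/(1 − f) ≈ 1/0.9234 ≈ 1.0830.
Single-dose peak C₀ = D/Vd = 1655/162 ≈ 10.216 mcg/mL.
Cmax,ss = C₀/(1 − f) ≈ 10.216/0.9234 ≈ 11.063 mcg/mL.
Steady-state trough Cmin,ss = Cmax,ss·f ≈ 11.063 × 0.0766 ≈ 0.847 mcg/mL.
Trough 0.8 mcg/mL vs MEC 1 mcg/mL: subtherapeutic.

0.8 mcg/mL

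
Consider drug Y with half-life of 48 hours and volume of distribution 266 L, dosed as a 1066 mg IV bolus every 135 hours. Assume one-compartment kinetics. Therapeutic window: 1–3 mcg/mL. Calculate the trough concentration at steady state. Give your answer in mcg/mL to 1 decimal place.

0.7 mcg/mL

τ/t½ = 135/48 ≈ 2.8125, so fraction remaining f = (1/2)^(135/48) ≈ 0.1423.
Single-dose peak C₀ = D/Vd = 1066/266 ≈ 4.008 mcg/mL.
Steady-state trough Cmin,ss = C₀·f/(1−f) ≈ 4.008 × 0.1423/0.8577 ≈ 0.665 mcg/mL.
Trough 0.7 mcg/mL vs MEC 1 mcg/mL: subtherapeutic.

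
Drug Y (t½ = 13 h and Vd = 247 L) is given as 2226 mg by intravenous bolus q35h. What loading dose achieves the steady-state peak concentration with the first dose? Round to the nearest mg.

f = (1/2)^(35/13) ≈ 0.154716; accumulation ratio R = 1/(1−f) ≈ 1.18303.
Loading dose to hit Cmax,ss on first dose: D_load = D_maint·R ≈ 2226 × 1.18303 ≈ 2633.42 mg.

2633 mg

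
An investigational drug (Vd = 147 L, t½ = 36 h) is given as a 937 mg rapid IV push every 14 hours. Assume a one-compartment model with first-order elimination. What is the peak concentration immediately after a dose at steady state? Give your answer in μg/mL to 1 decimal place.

τ/t½ = 14/36 ≈ 0.38889, so fraction remaining f = (1/2)^(14/36) ≈ 0.7637.
Accumulation ratio R = 1/(1 − f) ≈ 1/0.2363 ≈ 4.2319.
Each bolus raises the concentration by D/Vd = 937/147 ≈ 6.374 μg/mL.
Steady-state peak Cmax,ss = C₀·R ≈ 6.374 × 4.2319 ≈ 26.974 μg/mL.

27.0 μg/mL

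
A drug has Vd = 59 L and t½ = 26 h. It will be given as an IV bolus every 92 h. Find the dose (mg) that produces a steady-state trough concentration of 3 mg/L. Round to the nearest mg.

1880 mg

τ/t½ = 92/26 ≈ 3.5385, so f = (1/2)^(92/26) ≈ 0.086063.
Cmin,ss = (D/Vd)·f/(1−f), so D = Cmin,ss·Vd·(1−f)/f.
D = 3 × 59 × (1−f)/f ≈ 3 × 59 × 10.61940 ≈ 1879.63 mg.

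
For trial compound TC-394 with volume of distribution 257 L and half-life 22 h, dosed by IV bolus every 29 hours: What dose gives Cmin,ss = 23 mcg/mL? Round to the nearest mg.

8828 mg

τ/t½ = 29/22 ≈ 1.3182, so f = (1/2)^(29/22) ≈ 0.401040.
Cmin,ss = (D/Vd)·f/(1−f), so D = Cmin,ss·Vd·(1−f)/f.
D = 23 × 257 × (1−f)/f ≈ 23 × 257 × 1.49352 ≈ 8828.20 mg.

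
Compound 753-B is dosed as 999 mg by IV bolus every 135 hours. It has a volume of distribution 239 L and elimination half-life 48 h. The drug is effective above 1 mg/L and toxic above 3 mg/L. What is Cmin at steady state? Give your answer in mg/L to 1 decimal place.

0.7 mg/L

τ/t½ = 135/48 ≈ 2.8125, so fraction remaining f = (1/2)^(135/48) ≈ 0.1423.
Accumulation ratio R = 1/(1 − f) ≈ 1/0.8577 ≈ 1.1659.
Each bolus raises the concentration by D/Vd = 999/239 ≈ 4.180 mg/L.
Cmax,ss = C₀/(1 − f) ≈ 4.180/0.8577 ≈ 4.873 mg/L.
One interval later, Cmin,ss = Cmax,ss·e^(−kτ) ≈ 4.873 × 0.1423 ≈ 0.693 mg/L.
Trough 0.7 mg/L vs MEC 1 mg/L: subtherapeutic.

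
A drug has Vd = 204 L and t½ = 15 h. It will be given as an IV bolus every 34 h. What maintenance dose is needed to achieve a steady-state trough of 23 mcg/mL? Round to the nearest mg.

17886 mg

τ/t½ = 34/15 ≈ 2.2667, so f = (1/2)^(34/15) ≈ 0.207809.
Cmin,ss = (D/Vd)·f/(1−f), so D = Cmin,ss·Vd·(1−f)/f.
D = 23 × 204 × (1−f)/f ≈ 23 × 204 × 3.81211 ≈ 17886.42 mg.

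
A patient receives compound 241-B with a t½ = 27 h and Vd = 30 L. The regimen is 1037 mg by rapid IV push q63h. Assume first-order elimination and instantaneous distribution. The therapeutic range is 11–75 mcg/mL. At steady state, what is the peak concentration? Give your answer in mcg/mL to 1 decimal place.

Over one 63-h interval, 63/27 ≈ 2.3333 half-lives elapse, leaving f ≈ 0.1984 of each dose.
At steady state, accumulation factor R = 1/(1 − e^(−kτ)) ≈ 1.2475.
Each bolus raises the concentration by D/Vd = 1037/30 ≈ 34.567 mcg/mL.
Steady-state peak Cmax,ss = C₀·R ≈ 34.567 × 1.2475 ≈ 43.122 mcg/mL.
Peak 43.1 mcg/mL vs MTC 75 mcg/mL: below toxic threshold.

43.1 mcg/mL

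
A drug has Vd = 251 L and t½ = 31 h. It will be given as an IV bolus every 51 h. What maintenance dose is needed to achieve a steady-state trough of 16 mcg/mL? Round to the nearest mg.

8545 mg

τ/t½ = 51/31 ≈ 1.6452, so f = (1/2)^(51/31) ≈ 0.319711.
Cmin,ss = (D/Vd)·f/(1−f), so D = Cmin,ss·Vd·(1−f)/f.
D = 16 × 251 × (1−f)/f ≈ 16 × 251 × 2.12782 ≈ 8545.33 mg.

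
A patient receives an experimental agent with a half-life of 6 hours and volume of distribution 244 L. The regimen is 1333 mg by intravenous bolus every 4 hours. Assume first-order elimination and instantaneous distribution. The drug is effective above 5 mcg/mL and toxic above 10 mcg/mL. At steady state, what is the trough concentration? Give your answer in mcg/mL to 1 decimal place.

Over one 4-h interval, 4/6 ≈ 0.66667 half-lives elapse, leaving f ≈ 0.6300 of each dose.
At steady state, accumulation factor R = 1/(1 − e^(−kτ)) ≈ 2.7027.
Each bolus raises the concentration by D/Vd = 1333/244 ≈ 5.463 mcg/mL.
Steady-state peak Cmax,ss = C₀·R ≈ 5.463 × 2.7027 ≈ 14.765 mcg/mL.
One interval later, Cmin,ss = Cmax,ss·e^(−kτ) ≈ 14.765 × 0.6300 ≈ 9.302 mcg/mL.
Trough 9.3 mcg/mL vs MEC 5 mcg/mL: adequate.

9.3 mcg/mL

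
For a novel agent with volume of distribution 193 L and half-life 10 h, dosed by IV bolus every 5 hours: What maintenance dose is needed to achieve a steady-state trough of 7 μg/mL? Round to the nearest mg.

560 mg

τ/t½ = 5/10 ≈ 0.5, so f = (1/2)^(5/10) ≈ 0.707107.
Cmin,ss = (D/Vd)·f/(1−f), so D = Cmin,ss·Vd·(1−f)/f.
D = 7 × 193 × (1−f)/f ≈ 7 × 193 × 0.41421 ≈ 559.60 mg.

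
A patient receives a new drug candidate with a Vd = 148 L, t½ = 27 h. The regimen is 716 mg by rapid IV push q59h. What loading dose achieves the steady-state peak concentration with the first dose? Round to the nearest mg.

918 mg

f = (1/2)^(59/27) ≈ 0.219884; accumulation ratio R = 1/(1−f) ≈ 1.28186.
Loading dose to hit Cmax,ss on first dose: D_load = D_maint·R ≈ 716 × 1.28186 ≈ 917.81 mg.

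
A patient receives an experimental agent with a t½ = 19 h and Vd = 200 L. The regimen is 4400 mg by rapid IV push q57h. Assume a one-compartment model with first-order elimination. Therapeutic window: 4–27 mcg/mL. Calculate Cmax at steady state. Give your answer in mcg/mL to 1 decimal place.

τ = 57 h = 3 half-lives, so f = (1/2)^3 = 0.125.
At steady state, R = 1/(1 − 0.125) = 8/7.
Single-dose peak C₀ = D/Vd = 4400/200 = 22 mcg/mL.
Steady-state peak Cmax,ss = C₀·R = 22 × 8/7 ≈ 25.143 mcg/mL.
Peak 25.1 mcg/mL vs MTC 27 mcg/mL: below toxic threshold.

25.1 mcg/mL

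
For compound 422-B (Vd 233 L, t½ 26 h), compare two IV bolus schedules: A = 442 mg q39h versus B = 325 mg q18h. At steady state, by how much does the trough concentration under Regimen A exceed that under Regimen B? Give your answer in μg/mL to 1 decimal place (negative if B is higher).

Regimen A: f = (1/2)^(39/26) ≈ 0.3536; Cmin,ss = (442/233)·f/(1−f) ≈ 1.038 μg/mL.
Regimen B: f = (1/2)^(18/26) ≈ 0.6189; Cmin,ss = (325/233)·f/(1−f) ≈ 2.265 μg/mL.
Difference ≈ 1.038 − 2.265 ≈ -1.227 μg/mL.

-1.2 μg/mL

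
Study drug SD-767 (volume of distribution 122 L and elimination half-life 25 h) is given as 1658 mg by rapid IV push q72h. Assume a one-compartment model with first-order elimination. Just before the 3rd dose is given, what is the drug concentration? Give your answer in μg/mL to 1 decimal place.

f = (1/2)^(τ/t½) = (1/2)^(72/25) ≈ 0.1358.
C₀ = D/Vd = 1658/122 ≈ 13.590 μg/mL.
Before the 3rd dose, 2 doses have been given. Superposition: Cmin = C₀·(f + f²).
≈ 13.590 × (0.1358 + 0.0184) ≈ 13.590 × 0.1542 ≈ 2.096 μg/mL.

2.1 μg/mL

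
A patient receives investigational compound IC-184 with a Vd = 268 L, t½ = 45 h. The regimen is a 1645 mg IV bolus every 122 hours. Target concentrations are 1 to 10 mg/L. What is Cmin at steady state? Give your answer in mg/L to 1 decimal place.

τ/t½ = 122/45 ≈ 2.7111, so fraction remaining f = (1/2)^(122/45) ≈ 0.1527.
At steady state, accumulation factor R = 1/(1 − e^(−kτ)) ≈ 1.1802.
Each bolus raises the concentration by D/Vd = 1645/268 ≈ 6.138 mg/L.
Steady-state peak Cmax,ss = C₀·R ≈ 6.138 × 1.1802 ≈ 7.244 mg/L.
Steady-state trough Cmin,ss = Cmax,ss·f ≈ 7.244 × 0.1527 ≈ 1.106 mg/L.
Trough 1.1 mg/L vs MEC 1 mg/L: adequate.

1.1 mg/L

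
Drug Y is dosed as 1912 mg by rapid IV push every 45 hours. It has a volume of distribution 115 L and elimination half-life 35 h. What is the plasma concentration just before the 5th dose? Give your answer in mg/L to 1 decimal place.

11.2 mg/L

f = (1/2)^(τ/t½) = (1/2)^(45/35) ≈ 0.4102.
C₀ = D/Vd = 1912/115 ≈ 16.626 mg/L.
Before the 5th dose, 4 doses have been given. Superposition: Cmin = C₀·(f + f² + … + f^4).
≈ 16.626 × (0.4102 + 0.1683 + 0.0690 + 0.0283) ≈ 16.626 × 0.6758 ≈ 11.236 mg/L.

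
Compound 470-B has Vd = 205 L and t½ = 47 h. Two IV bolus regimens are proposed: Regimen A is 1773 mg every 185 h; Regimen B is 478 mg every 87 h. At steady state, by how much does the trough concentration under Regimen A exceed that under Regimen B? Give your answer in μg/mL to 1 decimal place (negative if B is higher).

-0.3 μg/mL

Regimen A: f = (1/2)^(185/47) ≈ 0.0653; Cmin,ss = (1773/205)·f/(1−f) ≈ 0.604 μg/mL.
Regimen B: f = (1/2)^(87/47) ≈ 0.2772; Cmin,ss = (478/205)·f/(1−f) ≈ 0.894 μg/mL.
Difference ≈ 0.604 − 0.894 ≈ -0.290 μg/mL.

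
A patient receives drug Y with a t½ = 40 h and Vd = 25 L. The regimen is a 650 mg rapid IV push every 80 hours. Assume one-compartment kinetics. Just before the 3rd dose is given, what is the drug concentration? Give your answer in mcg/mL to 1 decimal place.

8.1 mcg/mL

f = (1/2)^(τ/t½) = (1/2)^(80/40) ≈ 0.2500.
C₀ = D/Vd = 650/25 ≈ 26.000 mcg/mL.
Before the 3rd dose, 2 doses have been given. Superposition: Cmin = C₀·(f + f²).
≈ 26.000 × (0.2500 + 0.0625) ≈ 26.000 × 0.3125 ≈ 8.125 mcg/mL.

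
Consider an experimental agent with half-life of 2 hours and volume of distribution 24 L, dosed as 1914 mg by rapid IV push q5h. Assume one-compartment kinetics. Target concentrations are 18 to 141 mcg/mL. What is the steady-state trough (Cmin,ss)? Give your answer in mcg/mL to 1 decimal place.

k = ln2/t½ = ln2/2 ≈ 0.346574 h⁻¹; fraction remaining f = e^(−kτ) = e^(−0.346574×5) ≈ 0.1768.
At steady state, accumulation factor R = 1/(1 − e^(−kτ)) ≈ 1.2148.
Each bolus raises the concentration by D/Vd = 1914/24 ≈ 79.750 mcg/mL.
Steady-state peak Cmax,ss = C₀·R ≈ 79.750 × 1.2148 ≈ 96.880 mcg/mL.
Steady-state trough Cmin,ss = Cmax,ss·f ≈ 96.880 × 0.1768 ≈ 17.128 mcg/mL.
Trough 17.1 mcg/mL vs MEC 18 mcg/mL: subtherapeutic.

17.1 mcg/mL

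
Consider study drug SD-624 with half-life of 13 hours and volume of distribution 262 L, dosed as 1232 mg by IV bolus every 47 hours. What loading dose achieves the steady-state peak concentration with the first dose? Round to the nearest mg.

1341 mg

f = (1/2)^(47/13) ≈ 0.081594; accumulation ratio R = 1/(1−f) ≈ 1.08884.
Loading dose to hit Cmax,ss on first dose: D_load = D_maint·R ≈ 1232 × 1.08884 ≈ 1341.45 mg.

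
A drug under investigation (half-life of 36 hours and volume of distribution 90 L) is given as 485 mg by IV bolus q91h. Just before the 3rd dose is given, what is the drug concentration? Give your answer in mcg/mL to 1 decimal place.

f = (1/2)^(τ/t½) = (1/2)^(91/36) ≈ 0.1734.
C₀ = D/Vd = 485/90 ≈ 5.389 mcg/mL.
Before the 3rd dose, 2 doses have been given. Superposition: Cmin = C₀·(f + f²).
≈ 5.389 × (0.1734 + 0.0301) ≈ 5.389 × 0.2035 ≈ 1.097 mcg/mL.

1.1 mcg/mL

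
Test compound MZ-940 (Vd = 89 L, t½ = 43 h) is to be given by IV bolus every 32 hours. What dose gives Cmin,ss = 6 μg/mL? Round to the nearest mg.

τ/t½ = 32/43 ≈ 0.74419, so f = (1/2)^(32/43) ≈ 0.597005.
Cmin,ss = (D/Vd)·f/(1−f), so D = Cmin,ss·Vd·(1−f)/f.
D = 6 × 89 × (1−f)/f ≈ 6 × 89 × 0.67503 ≈ 360.47 mg.

360 mg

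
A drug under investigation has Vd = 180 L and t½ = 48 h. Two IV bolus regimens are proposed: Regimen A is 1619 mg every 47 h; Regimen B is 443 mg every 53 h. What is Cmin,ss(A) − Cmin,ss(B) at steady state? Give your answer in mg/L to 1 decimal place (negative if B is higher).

Regimen A: f = (1/2)^(47/48) ≈ 0.5073; Cmin,ss = (1619/180)·f/(1−f) ≈ 9.261 mg/L.
Regimen B: f = (1/2)^(53/48) ≈ 0.4652; Cmin,ss = (443/180)·f/(1−f) ≈ 2.141 mg/L.
Difference ≈ 9.261 − 2.141 ≈ 7.120 mg/L.

7.1 mg/L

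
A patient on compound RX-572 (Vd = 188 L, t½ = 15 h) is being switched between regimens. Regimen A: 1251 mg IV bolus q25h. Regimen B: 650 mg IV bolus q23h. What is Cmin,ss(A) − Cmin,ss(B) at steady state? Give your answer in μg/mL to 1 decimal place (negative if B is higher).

1.2 μg/mL

Regimen A: f = (1/2)^(25/15) ≈ 0.3150; Cmin,ss = (1251/188)·f/(1−f) ≈ 3.060 μg/mL.
Regimen B: f = (1/2)^(23/15) ≈ 0.3455; Cmin,ss = (650/188)·f/(1−f) ≈ 1.825 μg/mL.
Difference ≈ 3.060 − 1.825 ≈ 1.235 μg/mL.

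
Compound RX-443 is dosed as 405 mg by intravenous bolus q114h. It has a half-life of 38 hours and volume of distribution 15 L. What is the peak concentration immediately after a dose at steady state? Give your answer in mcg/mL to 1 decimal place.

30.9 mcg/mL

The dosing interval is 3 half-lives, so f = 2^(−3) = 0.125.
At steady state, R = 1/(1 − 0.125) = 8/7.
Single-dose peak C₀ = D/Vd = 405/15 = 27 mcg/mL.
Steady-state peak Cmax,ss = C₀·R = 27 × 8/7 ≈ 30.857 mcg/mL.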